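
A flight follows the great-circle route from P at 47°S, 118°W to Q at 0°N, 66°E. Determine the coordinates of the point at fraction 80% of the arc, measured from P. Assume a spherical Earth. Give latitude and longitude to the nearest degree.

Write both endpoints as unit vectors p₁, p₂ with components (cos φ cos λ, cos φ sin λ, sin φ).
The central angle between the endpoints is δ = arccos(p₁·p₂) ≈ 2.319 rad (132.9°).
Interpolate at f = 0.80 with slerp weights a = sin((1−f)δ)/sin δ ≈ 0.610, b = sin(fδ)/sin δ ≈ 1.310.
p = a·p₁ + b·p₂ ≈ (0.337, 0.829, -0.446); φ = arcsin(p_z) ≈ -26.51°, λ = atan2(p_y, p_x) ≈ 67.86°.

≈ 27°S, 68°E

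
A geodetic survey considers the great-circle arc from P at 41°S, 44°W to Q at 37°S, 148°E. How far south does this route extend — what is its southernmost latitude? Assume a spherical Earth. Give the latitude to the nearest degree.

≈ 83°S

The great circle lies in the plane with unit normal n̂ = (p₁ × p₂)/|p₁ × p₂|.
Here n̂_z ≈ -0.128; the vertex latitude is φ_max = arccos|n̂_z| ≈ 82.7°.
Check via Clairaut: cos φ_max = |cos φ₁| · sin C = cos(41.0°)·sin(170.3°) ≈ 0.128, again giving ≈ 82.7°.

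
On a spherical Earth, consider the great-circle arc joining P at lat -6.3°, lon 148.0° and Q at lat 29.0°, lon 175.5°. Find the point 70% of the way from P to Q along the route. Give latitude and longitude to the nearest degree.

≈ lat 19°, lon 166°

Write both endpoints as unit vectors p₁, p₂ with components (cos φ cos λ, cos φ sin λ, sin φ).
The central angle between the endpoints is δ = arccos(p₁·p₂) ≈ 0.770 rad (44.1°).
Interpolate at f = 0.70 with slerp weights a = sin((1−f)δ)/sin δ ≈ 0.329, b = sin(fδ)/sin δ ≈ 0.737.
p = a·p₁ + b·p₂ ≈ (-0.920, 0.224, 0.321); φ = arcsin(p_z) ≈ 18.75°, λ = atan2(p_y, p_x) ≈ 166.33°.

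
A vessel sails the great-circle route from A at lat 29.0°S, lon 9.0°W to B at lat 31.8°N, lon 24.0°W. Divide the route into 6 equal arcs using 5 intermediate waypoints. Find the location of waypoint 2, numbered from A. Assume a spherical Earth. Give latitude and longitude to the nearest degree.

The haversine formula gives a central angle δ ≈ 1.090 rad (62.4°) between the endpoints.
Interpolate at f = 2/6 with slerp weights a = sin((1−f)δ)/sin δ ≈ 0.749, b = sin(fδ)/sin δ ≈ 0.401.
p = a·p₁ + b·p₂ ≈ (0.959, -0.241, -0.152); φ = arcsin(p_z) ≈ -8.75°, λ = atan2(p_y, p_x) ≈ -14.12°.

≈ lat 9°S, lon 14°W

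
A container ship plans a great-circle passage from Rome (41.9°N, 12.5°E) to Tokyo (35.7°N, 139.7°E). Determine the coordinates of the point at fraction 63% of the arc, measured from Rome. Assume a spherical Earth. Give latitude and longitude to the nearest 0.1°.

Write both endpoints as unit vectors p₁, p₂ with components (cos φ cos λ, cos φ sin λ, sin φ).
The central angle between the endpoints is δ = arccos(p₁·p₂) ≈ 1.547 rad (88.6°).
Interpolate at f = 0.63 with slerp weights a = sin((1−f)δ)/sin δ ≈ 0.542, b = sin(fδ)/sin δ ≈ 0.828.
p = a·p₁ + b·p₂ ≈ (-0.119, 0.522, 0.845); φ = arcsin(p_z) ≈ 57.63°, λ = atan2(p_y, p_x) ≈ 102.84°.

≈ 57.6°N, 102.8°E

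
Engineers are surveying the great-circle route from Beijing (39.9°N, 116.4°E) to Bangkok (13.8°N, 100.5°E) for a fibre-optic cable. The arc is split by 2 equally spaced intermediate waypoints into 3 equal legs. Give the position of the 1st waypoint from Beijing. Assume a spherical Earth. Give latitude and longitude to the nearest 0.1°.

From cos δ = sin φ₁ sin φ₂ + cos φ₁ cos φ₂ cos Δλ, the central angle is δ ≈ 0.517 rad (29.6°).
Interpolate at f = 1/3 with slerp weights a = sin((1−f)δ)/sin δ ≈ 0.684, b = sin(fδ)/sin δ ≈ 0.347.
p = a·p₁ + b·p₂ ≈ (-0.295, 0.801, 0.521); φ = arcsin(p_z) ≈ 31.41°, λ = atan2(p_y, p_x) ≈ 110.19°.

≈ 31.4°N, 110.2°E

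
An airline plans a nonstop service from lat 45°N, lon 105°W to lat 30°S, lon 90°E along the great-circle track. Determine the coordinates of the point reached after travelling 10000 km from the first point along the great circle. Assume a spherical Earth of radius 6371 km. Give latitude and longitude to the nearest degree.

Convert each endpoint to a unit vector on the sphere (x = cos φ cos λ, y = cos φ sin λ, z = sin φ).
The central angle between the endpoints is δ = arccos(p₁·p₂) ≈ 2.809 rad (160.9°). The total great-circle distance is δ·R ≈ 2.809 × 6371 ≈ 17893 km, so the target fraction is f = 10000/17893 ≈ 0.559.
Interpolate at f ≈ 0.559 with slerp weights a = sin((1−f)δ)/sin δ ≈ 2.892, b = sin(fδ)/sin δ ≈ 3.059.
p = a·p₁ + b·p₂ ≈ (-0.529, 0.674, 0.516); φ = arcsin(p_z) ≈ 31.03°, λ = atan2(p_y, p_x) ≈ 128.15°.

≈ lat 31°N, lon 128°E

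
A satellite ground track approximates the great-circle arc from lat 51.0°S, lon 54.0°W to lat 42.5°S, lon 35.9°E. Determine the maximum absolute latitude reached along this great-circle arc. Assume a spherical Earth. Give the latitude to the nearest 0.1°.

The great circle lies in the plane with unit normal n̂ = (p₁ × p₂)/|p₁ × p₂|.
Here n̂_z ≈ +0.545; the vertex latitude is φ_max = arccos|n̂_z| ≈ 56.9°.
Check via Clairaut: cos φ_max = |cos φ₁| · sin C = cos(51.0°)·sin(119.9°) ≈ 0.545, again giving ≈ 56.9°.

≈ 56.9°S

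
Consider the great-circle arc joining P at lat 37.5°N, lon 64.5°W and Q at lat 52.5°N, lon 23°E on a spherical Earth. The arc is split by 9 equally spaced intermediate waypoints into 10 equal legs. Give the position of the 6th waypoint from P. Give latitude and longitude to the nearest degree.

≈ lat 55°N, lon 18°W

From cos δ = sin φ₁ sin φ₂ + cos φ₁ cos φ₂ cos Δλ, the central angle is δ ≈ 1.043 rad (59.7°).
Interpolate at f = 6/10 with slerp weights a = sin((1−f)δ)/sin δ ≈ 0.469, b = sin(fδ)/sin δ ≈ 0.678.
p = a·p₁ + b·p₂ ≈ (0.540, -0.175, 0.823); φ = arcsin(p_z) ≈ 55.42°, λ = atan2(p_y, p_x) ≈ -17.91°.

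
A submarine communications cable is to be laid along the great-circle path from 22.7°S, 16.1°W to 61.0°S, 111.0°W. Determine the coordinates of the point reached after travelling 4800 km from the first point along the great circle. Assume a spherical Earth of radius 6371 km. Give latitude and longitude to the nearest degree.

≈ 56°S, 54°W

From cos δ = sin φ₁ sin φ₂ + cos φ₁ cos φ₂ cos Δλ, the central angle is δ ≈ 1.267 rad (72.6°). The total great-circle distance is δ·R ≈ 1.267 × 6371 ≈ 8071 km, so the target fraction is f = 4800/8071 ≈ 0.595.
Interpolate at f ≈ 0.595 with slerp weights a = sin((1−f)δ)/sin δ ≈ 0.515, b = sin(fδ)/sin δ ≈ 0.717.
p = a·p₁ + b·p₂ ≈ (0.332, -0.456, -0.826); φ = arcsin(p_z) ≈ -55.66°, λ = atan2(p_y, p_x) ≈ -53.98°.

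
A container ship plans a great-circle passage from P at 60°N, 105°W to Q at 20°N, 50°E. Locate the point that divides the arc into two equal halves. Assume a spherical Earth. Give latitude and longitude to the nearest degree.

The haversine formula gives a central angle δ ≈ 1.701 rad (97.4°) between the endpoints.
Interpolate at f = 1/2 with slerp weights a = sin((1−f)δ)/sin δ ≈ 0.758, b = sin(fδ)/sin δ ≈ 0.758.
p = a·p₁ + b·p₂ ≈ (0.360, 0.180, 0.916); φ = arcsin(p_z) ≈ 66.29°, λ = atan2(p_y, p_x) ≈ 26.52°.

≈ 66°N, 27°E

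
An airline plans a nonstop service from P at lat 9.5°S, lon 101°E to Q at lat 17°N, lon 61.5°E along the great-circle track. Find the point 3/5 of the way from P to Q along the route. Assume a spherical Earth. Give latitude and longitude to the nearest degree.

≈ lat 7°N, lon 78°E

The haversine formula gives a central angle δ ≈ 0.824 rad (47.2°) between the endpoints.
Interpolate at f = 3/5 with slerp weights a = sin((1−f)δ)/sin δ ≈ 0.441, b = sin(fδ)/sin δ ≈ 0.647.
p = a·p₁ + b·p₂ ≈ (0.212, 0.970, 0.116); φ = arcsin(p_z) ≈ 6.68°, λ = atan2(p_y, p_x) ≈ 77.67°.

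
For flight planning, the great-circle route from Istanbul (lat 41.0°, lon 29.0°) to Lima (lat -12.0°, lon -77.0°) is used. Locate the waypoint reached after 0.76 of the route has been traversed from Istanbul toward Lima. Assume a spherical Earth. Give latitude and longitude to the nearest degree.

≈ lat 5°, lon -57°

Write both endpoints as unit vectors p₁, p₂ with components (cos φ cos λ, cos φ sin λ, sin φ).
The central angle between the endpoints is δ = arccos(p₁·p₂) ≈ 1.918 rad (109.9°).
Interpolate at f = 0.76 with slerp weights a = sin((1−f)δ)/sin δ ≈ 0.472, b = sin(fδ)/sin δ ≈ 1.056.
p = a·p₁ + b·p₂ ≈ (0.544, -0.834, 0.090); φ = arcsin(p_z) ≈ 5.17°, λ = atan2(p_y, p_x) ≈ -56.88°.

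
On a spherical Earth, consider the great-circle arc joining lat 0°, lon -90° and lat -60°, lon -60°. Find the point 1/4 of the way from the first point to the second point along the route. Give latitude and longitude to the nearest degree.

Write both endpoints as unit vectors p₁, p₂ with components (cos φ cos λ, cos φ sin λ, sin φ).
The central angle between the endpoints is δ = arccos(p₁·p₂) ≈ 1.123 rad (64.3°).
Interpolate at f = 1/4 with slerp weights a = sin((1−f)δ)/sin δ ≈ 0.828, b = sin(fδ)/sin δ ≈ 0.307.
p = a·p₁ + b·p₂ ≈ (0.077, -0.961, -0.266); φ = arcsin(p_z) ≈ -15.44°, λ = atan2(p_y, p_x) ≈ -85.43°.

≈ lat -15°, lon -85°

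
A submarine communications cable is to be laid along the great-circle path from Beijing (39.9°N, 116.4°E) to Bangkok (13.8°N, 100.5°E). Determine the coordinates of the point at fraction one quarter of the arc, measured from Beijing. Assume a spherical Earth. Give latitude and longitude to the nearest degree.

≈ (34°N, 112°E)

Write both endpoints as unit vectors p₁, p₂ with components (cos φ cos λ, cos φ sin λ, sin φ).
The central angle between the endpoints is δ = arccos(p₁·p₂) ≈ 0.517 rad (29.6°).
Interpolate at f = 1/4 with slerp weights a = sin((1−f)δ)/sin δ ≈ 0.765, b = sin(fδ)/sin δ ≈ 0.261.
p = a·p₁ + b·p₂ ≈ (-0.307, 0.775, 0.553); φ = arcsin(p_z) ≈ 33.56°, λ = atan2(p_y, p_x) ≈ 111.62°.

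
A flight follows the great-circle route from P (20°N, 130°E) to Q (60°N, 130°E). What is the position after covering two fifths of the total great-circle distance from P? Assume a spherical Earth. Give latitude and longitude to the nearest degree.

≈ (36°N, 130°E)

The haversine formula gives a central angle δ ≈ 0.698 rad (40.0°) between the endpoints.
Interpolate at f = 2/5 with slerp weights a = sin((1−f)δ)/sin δ ≈ 0.633, b = sin(fδ)/sin δ ≈ 0.429.
p = a·p₁ + b·p₂ ≈ (-0.520, 0.620, 0.588); φ = arcsin(p_z) ≈ 36.00°, λ = atan2(p_y, p_x) ≈ 130.00°.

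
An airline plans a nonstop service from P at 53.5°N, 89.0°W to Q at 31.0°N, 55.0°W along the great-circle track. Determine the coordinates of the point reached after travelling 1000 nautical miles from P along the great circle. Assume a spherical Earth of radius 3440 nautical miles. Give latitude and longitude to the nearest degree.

≈ 43°N, 69°W

Write both endpoints as unit vectors p₁, p₂ with components (cos φ cos λ, cos φ sin λ, sin φ).
The central angle between the endpoints is δ = arccos(p₁·p₂) ≈ 0.580 rad (33.2°). The total great-circle distance is δ·R ≈ 0.580 × 3440 ≈ 1994 nmi, so the target fraction is f = 1000/1994 ≈ 0.502.
Interpolate at f ≈ 0.502 with slerp weights a = sin((1−f)δ)/sin δ ≈ 0.520, b = sin(fδ)/sin δ ≈ 0.523.
p = a·p₁ + b·p₂ ≈ (0.263, -0.677, 0.688); φ = arcsin(p_z) ≈ 43.45°, λ = atan2(p_y, p_x) ≈ -68.79°.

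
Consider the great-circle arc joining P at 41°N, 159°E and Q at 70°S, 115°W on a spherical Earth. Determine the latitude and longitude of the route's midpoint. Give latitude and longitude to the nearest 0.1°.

From cos δ = sin φ₁ sin φ₂ + cos φ₁ cos φ₂ cos Δλ, the central angle is δ ≈ 2.212 rad (126.8°).
Interpolate at f = 1/2 with slerp weights a = sin((1−f)δ)/sin δ ≈ 1.116, b = sin(fδ)/sin δ ≈ 1.116.
p = a·p₁ + b·p₂ ≈ (-0.948, -0.044, -0.317); φ = arcsin(p_z) ≈ -18.45°, λ = atan2(p_y, p_x) ≈ -177.34°.

≈ 18.5°S, 177.3°W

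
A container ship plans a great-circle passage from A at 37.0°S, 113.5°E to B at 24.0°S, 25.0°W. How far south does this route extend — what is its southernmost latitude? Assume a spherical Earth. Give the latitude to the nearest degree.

The great circle lies in the plane with unit normal n̂ = (p₁ × p₂)/|p₁ × p₂|.
Here n̂_z ≈ -0.507; the vertex latitude is φ_max = arccos|n̂_z| ≈ 59.5°.
Check via Clairaut: cos φ_max = |cos φ₁| · sin C = cos(37.0°)·sin(140.6°) ≈ 0.507, again giving ≈ 59.5°.

≈ 60°S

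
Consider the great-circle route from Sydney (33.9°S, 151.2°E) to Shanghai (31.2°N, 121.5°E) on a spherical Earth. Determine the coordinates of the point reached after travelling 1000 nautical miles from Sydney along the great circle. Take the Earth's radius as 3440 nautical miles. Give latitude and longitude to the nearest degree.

≈ (19°S, 143°E)

Write both endpoints as unit vectors p₁, p₂ with components (cos φ cos λ, cos φ sin λ, sin φ).
The central angle between the endpoints is δ = arccos(p₁·p₂) ≈ 1.237 rad (70.9°). The total great-circle distance is δ·R ≈ 1.237 × 3440 ≈ 4255 nmi, so the target fraction is f = 1000/4255 ≈ 0.235.
Interpolate at f ≈ 0.235 with slerp weights a = sin((1−f)δ)/sin δ ≈ 0.859, b = sin(fδ)/sin δ ≈ 0.303.
p = a·p₁ + b·p₂ ≈ (-0.760, 0.565, -0.322); φ = arcsin(p_z) ≈ -18.77°, λ = atan2(p_y, p_x) ≈ 143.40°.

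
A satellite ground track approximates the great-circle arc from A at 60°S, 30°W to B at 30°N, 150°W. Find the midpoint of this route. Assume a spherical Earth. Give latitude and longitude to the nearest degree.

Write both endpoints as unit vectors p₁, p₂ with components (cos φ cos λ, cos φ sin λ, sin φ).
The central angle between the endpoints is δ = arccos(p₁·p₂) ≈ 2.278 rad (130.5°).
Interpolate at f = 1/2 with slerp weights a = sin((1−f)δ)/sin δ ≈ 1.194, b = sin(fδ)/sin δ ≈ 1.194.
p = a·p₁ + b·p₂ ≈ (-0.379, -0.816, -0.437); φ = arcsin(p_z) ≈ -25.92°, λ = atan2(p_y, p_x) ≈ -114.90°.

≈ 26°S, 115°W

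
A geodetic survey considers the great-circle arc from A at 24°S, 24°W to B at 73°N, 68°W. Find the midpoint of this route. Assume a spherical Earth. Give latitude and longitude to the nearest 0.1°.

≈ 25.7°N, 34.2°W

Convert each endpoint to a unit vector on the sphere (x = cos φ cos λ, y = cos φ sin λ, z = sin φ).
The central angle between the endpoints is δ = arccos(p₁·p₂) ≈ 1.769 rad (101.4°).
Interpolate at f = 1/2 with slerp weights a = sin((1−f)δ)/sin δ ≈ 0.789, b = sin(fδ)/sin δ ≈ 0.789.
p = a·p₁ + b·p₂ ≈ (0.745, -0.507, 0.434); φ = arcsin(p_z) ≈ 25.70°, λ = atan2(p_y, p_x) ≈ -34.24°.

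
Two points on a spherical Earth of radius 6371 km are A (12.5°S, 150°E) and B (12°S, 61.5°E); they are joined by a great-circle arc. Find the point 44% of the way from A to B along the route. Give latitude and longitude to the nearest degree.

≈ (17°S, 111°E)

From cos δ = sin φ₁ sin φ₂ + cos φ₁ cos φ₂ cos Δλ, the central angle is δ ≈ 1.501 rad (86.0°).
Interpolate at f = 0.44 with slerp weights a = sin((1−f)δ)/sin δ ≈ 0.747, b = sin(fδ)/sin δ ≈ 0.615.
p = a·p₁ + b·p₂ ≈ (-0.344, 0.893, -0.289); φ = arcsin(p_z) ≈ -16.83°, λ = atan2(p_y, p_x) ≈ 111.09°.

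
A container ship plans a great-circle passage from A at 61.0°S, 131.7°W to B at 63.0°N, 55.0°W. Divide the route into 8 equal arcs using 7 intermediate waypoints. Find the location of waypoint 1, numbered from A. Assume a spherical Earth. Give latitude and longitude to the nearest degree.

≈ 47°S, 116°W

Convert each endpoint to a unit vector on the sphere (x = cos φ cos λ, y = cos φ sin λ, z = sin φ).
The central angle between the endpoints is δ = arccos(p₁·p₂) ≈ 2.387 rad (136.8°).
Interpolate at f = 1/8 with slerp weights a = sin((1−f)δ)/sin δ ≈ 1.269, b = sin(fδ)/sin δ ≈ 0.429.
p = a·p₁ + b·p₂ ≈ (-0.297, -0.619, -0.727); φ = arcsin(p_z) ≈ -46.64°, λ = atan2(p_y, p_x) ≈ -115.66°.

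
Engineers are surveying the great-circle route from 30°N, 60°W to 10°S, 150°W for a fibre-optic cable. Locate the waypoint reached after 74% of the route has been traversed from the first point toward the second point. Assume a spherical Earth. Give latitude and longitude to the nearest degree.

≈ 3°N, 129°W

Write both endpoints as unit vectors p₁, p₂ with components (cos φ cos λ, cos φ sin λ, sin φ).
The central angle between the endpoints is δ = arccos(p₁·p₂) ≈ 1.658 rad (95.0°).
Interpolate at f = 0.74 with slerp weights a = sin((1−f)δ)/sin δ ≈ 0.419, b = sin(fδ)/sin δ ≈ 0.945.
p = a·p₁ + b·p₂ ≈ (-0.624, -0.780, 0.046); φ = arcsin(p_z) ≈ 2.61°, λ = atan2(p_y, p_x) ≈ -128.68°.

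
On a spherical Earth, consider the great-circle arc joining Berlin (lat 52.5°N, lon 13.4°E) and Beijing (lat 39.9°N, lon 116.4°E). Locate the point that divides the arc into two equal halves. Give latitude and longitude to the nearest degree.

Convert each endpoint to a unit vector on the sphere (x = cos φ cos λ, y = cos φ sin λ, z = sin φ).
The central angle between the endpoints is δ = arccos(p₁·p₂) ≈ 1.155 rad (66.2°).
Interpolate at f = 1/2 with slerp weights a = sin((1−f)δ)/sin δ ≈ 0.597, b = sin(fδ)/sin δ ≈ 0.597.
p = a·p₁ + b·p₂ ≈ (0.150, 0.494, 0.856); φ = arcsin(p_z) ≈ 58.90°, λ = atan2(p_y, p_x) ≈ 73.14°.

≈ lat 59°N, lon 73°E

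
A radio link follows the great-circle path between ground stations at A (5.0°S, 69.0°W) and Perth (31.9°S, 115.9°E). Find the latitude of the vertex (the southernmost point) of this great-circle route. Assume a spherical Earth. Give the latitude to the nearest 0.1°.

The great circle lies in the plane with unit normal n̂ = (p₁ × p₂)/|p₁ × p₂|.
Here n̂_z ≈ -0.120; the vertex latitude is φ_max = arccos|n̂_z| ≈ 83.1°.
Check via Clairaut: cos φ_max = |cos φ₁| · sin C = cos(5.0°)·sin(173.1°) ≈ 0.120, again giving ≈ 83.1°.

≈ 83.1°S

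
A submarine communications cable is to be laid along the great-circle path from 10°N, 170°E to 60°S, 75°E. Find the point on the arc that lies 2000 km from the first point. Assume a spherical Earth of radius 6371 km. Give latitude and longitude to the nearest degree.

≈ 6°S, 161°E

Convert each endpoint to a unit vector on the sphere (x = cos φ cos λ, y = cos φ sin λ, z = sin φ).
The central angle between the endpoints is δ = arccos(p₁·p₂) ≈ 1.765 rad (101.1°). The total great-circle distance is δ·R ≈ 1.765 × 6371 ≈ 11247 km, so the target fraction is f = 2000/11247 ≈ 0.178.
Interpolate at f ≈ 0.178 with slerp weights a = sin((1−f)δ)/sin δ ≈ 1.012, b = sin(fδ)/sin δ ≈ 0.315.
p = a·p₁ + b·p₂ ≈ (-0.941, 0.325, -0.097); φ = arcsin(p_z) ≈ -5.56°, λ = atan2(p_y, p_x) ≈ 160.94°.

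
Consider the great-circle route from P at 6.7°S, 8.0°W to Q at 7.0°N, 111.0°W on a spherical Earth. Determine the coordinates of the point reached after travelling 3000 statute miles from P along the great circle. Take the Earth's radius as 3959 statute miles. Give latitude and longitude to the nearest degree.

Write both endpoints as unit vectors p₁, p₂ with components (cos φ cos λ, cos φ sin λ, sin φ).
The central angle between the endpoints is δ = arccos(p₁·p₂) ≈ 1.809 rad (103.6°). The total great-circle distance is δ·R ≈ 1.809 × 3959 ≈ 7162 mi, so the target fraction is f = 3000/7162 ≈ 0.419.
Interpolate at f ≈ 0.419 with slerp weights a = sin((1−f)δ)/sin δ ≈ 0.893, b = sin(fδ)/sin δ ≈ 0.707.
p = a·p₁ + b·p₂ ≈ (0.627, -0.779, -0.018); φ = arcsin(p_z) ≈ -1.03°, λ = atan2(p_y, p_x) ≈ -51.17°.

≈ 1°S, 51°W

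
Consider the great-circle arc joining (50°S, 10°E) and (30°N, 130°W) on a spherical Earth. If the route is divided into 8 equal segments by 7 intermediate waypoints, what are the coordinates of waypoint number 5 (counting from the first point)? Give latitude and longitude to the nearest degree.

The haversine formula gives a central angle δ ≈ 2.514 rad (144.0°) between the endpoints.
Interpolate at f = 5/8 with slerp weights a = sin((1−f)δ)/sin δ ≈ 1.378, b = sin(fδ)/sin δ ≈ 1.703.
p = a·p₁ + b·p₂ ≈ (-0.076, -0.976, -0.204); φ = arcsin(p_z) ≈ -11.78°, λ = atan2(p_y, p_x) ≈ -94.43°.

≈ (12°S, 94°W)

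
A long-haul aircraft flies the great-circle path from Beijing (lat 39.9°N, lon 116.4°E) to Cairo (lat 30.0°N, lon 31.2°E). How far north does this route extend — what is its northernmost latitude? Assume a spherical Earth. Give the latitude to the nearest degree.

The great circle lies in the plane with unit normal n̂ = (p₁ × p₂)/|p₁ × p₂|.
Here n̂_z ≈ -0.715; the vertex latitude is φ_max = arccos|n̂_z| ≈ 44.4°.
Check via Clairaut: cos φ_max = |cos φ₁| · sin C = cos(39.9°)·sin(68.7°) ≈ 0.715, again giving ≈ 44.4°.

≈ 44°N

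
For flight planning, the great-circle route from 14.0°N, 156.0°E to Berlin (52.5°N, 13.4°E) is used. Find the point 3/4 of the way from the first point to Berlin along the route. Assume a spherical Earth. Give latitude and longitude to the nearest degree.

Write both endpoints as unit vectors p₁, p₂ with components (cos φ cos λ, cos φ sin λ, sin φ).
The central angle between the endpoints is δ = arccos(p₁·p₂) ≈ 1.852 rad (106.1°).
Interpolate at f = 3/4 with slerp weights a = sin((1−f)δ)/sin δ ≈ 0.465, b = sin(fδ)/sin δ ≈ 1.024.
p = a·p₁ + b·p₂ ≈ (0.194, 0.328, 0.925); φ = arcsin(p_z) ≈ 67.60°, λ = atan2(p_y, p_x) ≈ 59.36°.

≈ 68°N, 59°E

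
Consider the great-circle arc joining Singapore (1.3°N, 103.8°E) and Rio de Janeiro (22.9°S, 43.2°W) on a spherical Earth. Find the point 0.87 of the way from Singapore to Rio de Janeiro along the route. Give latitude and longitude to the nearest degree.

Write both endpoints as unit vectors p₁, p₂ with components (cos φ cos λ, cos φ sin λ, sin φ).
The central angle between the endpoints is δ = arccos(p₁·p₂) ≈ 2.467 rad (141.4°).
Interpolate at f = 0.87 with slerp weights a = sin((1−f)δ)/sin δ ≈ 0.505, b = sin(fδ)/sin δ ≈ 1.344.
p = a·p₁ + b·p₂ ≈ (0.782, -0.357, -0.511); φ = arcsin(p_z) ≈ -30.75°, λ = atan2(p_y, p_x) ≈ -24.54°.

≈ (31°S, 25°W)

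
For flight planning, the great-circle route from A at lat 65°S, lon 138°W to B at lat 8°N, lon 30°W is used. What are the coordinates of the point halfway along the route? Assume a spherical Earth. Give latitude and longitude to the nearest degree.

Convert each endpoint to a unit vector on the sphere (x = cos φ cos λ, y = cos φ sin λ, z = sin φ).
The central angle between the endpoints is δ = arccos(p₁·p₂) ≈ 1.829 rad (104.8°).
Interpolate at f = 1/2 with slerp weights a = sin((1−f)δ)/sin δ ≈ 0.819, b = sin(fδ)/sin δ ≈ 0.819.
p = a·p₁ + b·p₂ ≈ (0.445, -0.637, -0.629); φ = arcsin(p_z) ≈ -38.95°, λ = atan2(p_y, p_x) ≈ -55.06°.

≈ lat 39°S, lon 55°W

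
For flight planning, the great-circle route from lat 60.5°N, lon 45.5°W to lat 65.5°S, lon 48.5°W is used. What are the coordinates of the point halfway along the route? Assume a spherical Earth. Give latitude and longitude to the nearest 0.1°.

The haversine formula gives a central angle δ ≈ 2.199 rad (126.0°) between the endpoints.
Interpolate at f = 1/2 with slerp weights a = sin((1−f)δ)/sin δ ≈ 1.102, b = sin(fδ)/sin δ ≈ 1.102.
p = a·p₁ + b·p₂ ≈ (0.683, -0.729, -0.044); φ = arcsin(p_z) ≈ -2.50°, λ = atan2(p_y, p_x) ≈ -46.87°.

≈ lat 2.5°S, lon 46.9°W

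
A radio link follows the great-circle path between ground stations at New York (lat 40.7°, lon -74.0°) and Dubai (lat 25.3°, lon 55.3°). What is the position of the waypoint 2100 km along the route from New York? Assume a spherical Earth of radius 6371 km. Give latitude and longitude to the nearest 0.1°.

≈ lat 52.2°, lon -52.0°

From cos δ = sin φ₁ sin φ₂ + cos φ₁ cos φ₂ cos Δλ, the central angle is δ ≈ 1.727 rad (98.9°). The total great-circle distance is δ·R ≈ 1.727 × 6371 ≈ 11002 km, so the target fraction is f = 2100/11002 ≈ 0.191.
Interpolate at f ≈ 0.191 with slerp weights a = sin((1−f)δ)/sin δ ≈ 0.997, b = sin(fδ)/sin δ ≈ 0.328.
p = a·p₁ + b·p₂ ≈ (0.377, -0.483, 0.790); φ = arcsin(p_z) ≈ 52.21°, λ = atan2(p_y, p_x) ≈ -52.03°.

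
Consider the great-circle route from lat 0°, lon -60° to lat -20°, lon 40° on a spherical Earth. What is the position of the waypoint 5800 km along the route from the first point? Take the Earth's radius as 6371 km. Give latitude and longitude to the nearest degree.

The haversine formula gives a central angle δ ≈ 1.735 rad (99.4°) between the endpoints. The total great-circle distance is δ·R ≈ 1.735 × 6371 ≈ 11052 km, so the target fraction is f = 5800/11052 ≈ 0.525.
Interpolate at f ≈ 0.525 with slerp weights a = sin((1−f)δ)/sin δ ≈ 0.744, b = sin(fδ)/sin δ ≈ 0.800.
p = a·p₁ + b·p₂ ≈ (0.948, -0.161, -0.274); φ = arcsin(p_z) ≈ -15.89°, λ = atan2(p_y, p_x) ≈ -9.63°.

≈ lat -16°, lon -10°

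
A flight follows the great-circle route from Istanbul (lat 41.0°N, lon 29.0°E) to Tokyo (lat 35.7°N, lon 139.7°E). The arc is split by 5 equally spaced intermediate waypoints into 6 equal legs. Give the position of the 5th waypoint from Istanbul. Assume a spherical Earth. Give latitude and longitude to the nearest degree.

The haversine formula gives a central angle δ ≈ 1.404 rad (80.4°) between the endpoints.
Interpolate at f = 5/6 with slerp weights a = sin((1−f)δ)/sin δ ≈ 0.235, b = sin(fδ)/sin δ ≈ 0.934.
p = a·p₁ + b·p₂ ≈ (-0.423, 0.576, 0.699); φ = arcsin(p_z) ≈ 44.35°, λ = atan2(p_y, p_x) ≈ 126.28°.

≈ lat 44°N, lon 126°E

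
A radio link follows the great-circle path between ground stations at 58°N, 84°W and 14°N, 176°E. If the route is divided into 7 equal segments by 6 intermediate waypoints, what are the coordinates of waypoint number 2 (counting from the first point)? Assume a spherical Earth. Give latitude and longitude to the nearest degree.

From cos δ = sin φ₁ sin φ₂ + cos φ₁ cos φ₂ cos Δλ, the central angle is δ ≈ 1.455 rad (83.3°).
Interpolate at f = 2/7 with slerp weights a = sin((1−f)δ)/sin δ ≈ 0.868, b = sin(fδ)/sin δ ≈ 0.406.
p = a·p₁ + b·p₂ ≈ (-0.345, -0.430, 0.834); φ = arcsin(p_z) ≈ 56.54°, λ = atan2(p_y, p_x) ≈ -128.78°.

≈ 57°N, 129°W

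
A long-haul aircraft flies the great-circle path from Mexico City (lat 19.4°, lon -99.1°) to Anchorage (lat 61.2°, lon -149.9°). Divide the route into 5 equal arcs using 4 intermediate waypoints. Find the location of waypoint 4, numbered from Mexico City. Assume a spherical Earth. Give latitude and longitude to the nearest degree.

Convert each endpoint to a unit vector on the sphere (x = cos φ cos λ, y = cos φ sin λ, z = sin φ).
The central angle between the endpoints is δ = arccos(p₁·p₂) ≈ 0.954 rad (54.7°).
Interpolate at f = 4/5 with slerp weights a = sin((1−f)δ)/sin δ ≈ 0.232, b = sin(fδ)/sin δ ≈ 0.847.
p = a·p₁ + b·p₂ ≈ (-0.388, -0.421, 0.820); φ = arcsin(p_z) ≈ 55.07°, λ = atan2(p_y, p_x) ≈ -132.64°.

≈ lat 55°, lon -133°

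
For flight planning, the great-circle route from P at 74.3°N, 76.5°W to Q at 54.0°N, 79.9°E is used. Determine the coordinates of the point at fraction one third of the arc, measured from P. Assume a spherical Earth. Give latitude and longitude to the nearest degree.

≈ 85°N, 19°E

Write both endpoints as unit vectors p₁, p₂ with components (cos φ cos λ, cos φ sin λ, sin φ).
The central angle between the endpoints is δ = arccos(p₁·p₂) ≈ 0.885 rad (50.7°).
Interpolate at f = 1/3 with slerp weights a = sin((1−f)δ)/sin δ ≈ 0.719, b = sin(fδ)/sin δ ≈ 0.376.
p = a·p₁ + b·p₂ ≈ (0.084, 0.028, 0.996); φ = arcsin(p_z) ≈ 84.91°, λ = atan2(p_y, p_x) ≈ 18.56°.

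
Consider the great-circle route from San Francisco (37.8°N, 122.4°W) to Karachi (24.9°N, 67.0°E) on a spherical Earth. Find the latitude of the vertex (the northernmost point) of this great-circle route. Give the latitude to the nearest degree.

The great circle lies in the plane with unit normal n̂ = (p₁ × p₂)/|p₁ × p₂|.
Here n̂_z ≈ -0.131; the vertex latitude is φ_max = arccos|n̂_z| ≈ 82.5°.
Check via Clairaut: cos φ_max = |cos φ₁| · sin C = cos(37.8°)·sin(9.5°) ≈ 0.131, again giving ≈ 82.5°.

≈ 82°N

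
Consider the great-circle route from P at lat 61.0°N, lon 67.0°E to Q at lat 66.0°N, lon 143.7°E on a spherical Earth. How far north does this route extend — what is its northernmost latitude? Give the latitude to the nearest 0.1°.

≈ 69.0°N

The great circle lies in the plane with unit normal n̂ = (p₁ × p₂)/|p₁ × p₂|.
Here n̂_z ≈ +0.358; the vertex latitude is φ_max = arccos|n̂_z| ≈ 69.0°.
Check via Clairaut: cos φ_max = |cos φ₁| · sin C = cos(61.0°)·sin(47.6°) ≈ 0.358, again giving ≈ 69.0°.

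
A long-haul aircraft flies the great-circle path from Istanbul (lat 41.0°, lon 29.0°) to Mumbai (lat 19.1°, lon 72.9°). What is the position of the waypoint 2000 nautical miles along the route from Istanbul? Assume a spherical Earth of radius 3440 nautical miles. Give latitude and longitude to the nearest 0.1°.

≈ lat 25.3°, lon 64.5°

Write both endpoints as unit vectors p₁, p₂ with components (cos φ cos λ, cos φ sin λ, sin φ).
The central angle between the endpoints is δ = arccos(p₁·p₂) ≈ 0.755 rad (43.2°). The total great-circle distance is δ·R ≈ 0.755 × 3440 ≈ 2596 nmi, so the target fraction is f = 2000/2596 ≈ 0.770.
Interpolate at f ≈ 0.770 with slerp weights a = sin((1−f)δ)/sin δ ≈ 0.252, b = sin(fδ)/sin δ ≈ 0.802.
p = a·p₁ + b·p₂ ≈ (0.389, 0.816, 0.427); φ = arcsin(p_z) ≈ 25.30°, λ = atan2(p_y, p_x) ≈ 64.53°.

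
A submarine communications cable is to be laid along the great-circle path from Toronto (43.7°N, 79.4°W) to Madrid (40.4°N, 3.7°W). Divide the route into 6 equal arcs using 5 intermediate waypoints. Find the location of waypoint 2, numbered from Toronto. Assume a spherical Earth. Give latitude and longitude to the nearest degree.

≈ 49°N, 54°W

Convert each endpoint to a unit vector on the sphere (x = cos φ cos λ, y = cos φ sin λ, z = sin φ).
The central angle between the endpoints is δ = arccos(p₁·p₂) ≈ 0.947 rad (54.3°).
Interpolate at f = 2/6 with slerp weights a = sin((1−f)δ)/sin δ ≈ 0.727, b = sin(fδ)/sin δ ≈ 0.383.
p = a·p₁ + b·p₂ ≈ (0.387, -0.536, 0.750); φ = arcsin(p_z) ≈ 48.62°, λ = atan2(p_y, p_x) ≈ -54.12°.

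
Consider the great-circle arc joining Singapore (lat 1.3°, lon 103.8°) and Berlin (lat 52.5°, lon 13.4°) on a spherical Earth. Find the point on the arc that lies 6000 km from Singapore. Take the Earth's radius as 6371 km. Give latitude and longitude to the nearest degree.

From cos δ = sin φ₁ sin φ₂ + cos φ₁ cos φ₂ cos Δλ, the central angle is δ ≈ 1.557 rad (89.2°). The total great-circle distance is δ·R ≈ 1.557 × 6371 ≈ 9920 km, so the target fraction is f = 6000/9920 ≈ 0.605.
Interpolate at f ≈ 0.605 with slerp weights a = sin((1−f)δ)/sin δ ≈ 0.577, b = sin(fδ)/sin δ ≈ 0.809.
p = a·p₁ + b·p₂ ≈ (0.341, 0.675, 0.655); φ = arcsin(p_z) ≈ 40.89°, λ = atan2(p_y, p_x) ≈ 63.17°.

≈ lat 41°, lon 63°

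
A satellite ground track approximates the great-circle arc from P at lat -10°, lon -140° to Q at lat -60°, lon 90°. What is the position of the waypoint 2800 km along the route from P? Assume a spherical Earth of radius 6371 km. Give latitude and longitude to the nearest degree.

Convert each endpoint to a unit vector on the sphere (x = cos φ cos λ, y = cos φ sin λ, z = sin φ).
The central angle between the endpoints is δ = arccos(p₁·p₂) ≈ 1.738 rad (99.6°). The total great-circle distance is δ·R ≈ 1.738 × 6371 ≈ 11071 km, so the target fraction is f = 2800/11071 ≈ 0.253.
Interpolate at f ≈ 0.253 with slerp weights a = sin((1−f)δ)/sin δ ≈ 0.977, b = sin(fδ)/sin δ ≈ 0.431.
p = a·p₁ + b·p₂ ≈ (-0.737, -0.403, -0.543); φ = arcsin(p_z) ≈ -32.91°, λ = atan2(p_y, p_x) ≈ -151.35°.

≈ lat -33°, lon -151°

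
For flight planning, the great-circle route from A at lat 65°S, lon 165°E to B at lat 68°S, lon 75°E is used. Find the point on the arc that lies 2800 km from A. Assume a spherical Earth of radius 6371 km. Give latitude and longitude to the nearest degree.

≈ lat 72°S, lon 94°E

From cos δ = sin φ₁ sin φ₂ + cos φ₁ cos φ₂ cos Δλ, the central angle is δ ≈ 0.573 rad (32.8°). The total great-circle distance is δ·R ≈ 0.573 × 6371 ≈ 3650 km, so the target fraction is f = 2800/3650 ≈ 0.767.
Interpolate at f ≈ 0.767 with slerp weights a = sin((1−f)δ)/sin δ ≈ 0.245, b = sin(fδ)/sin δ ≈ 0.785.
p = a·p₁ + b·p₂ ≈ (-0.024, 0.311, -0.950); φ = arcsin(p_z) ≈ -71.83°, λ = atan2(p_y, p_x) ≈ 94.43°.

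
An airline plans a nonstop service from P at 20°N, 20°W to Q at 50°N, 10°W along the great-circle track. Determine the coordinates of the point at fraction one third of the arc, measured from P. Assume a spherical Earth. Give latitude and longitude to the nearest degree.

Write both endpoints as unit vectors p₁, p₂ with components (cos φ cos λ, cos φ sin λ, sin φ).
The central angle between the endpoints is δ = arccos(p₁·p₂) ≈ 0.542 rad (31.0°).
Interpolate at f = 1/3 with slerp weights a = sin((1−f)δ)/sin δ ≈ 0.685, b = sin(fδ)/sin δ ≈ 0.348.
p = a·p₁ + b·p₂ ≈ (0.826, -0.259, 0.501); φ = arcsin(p_z) ≈ 30.08°, λ = atan2(p_y, p_x) ≈ -17.42°.

≈ 30°N, 17°W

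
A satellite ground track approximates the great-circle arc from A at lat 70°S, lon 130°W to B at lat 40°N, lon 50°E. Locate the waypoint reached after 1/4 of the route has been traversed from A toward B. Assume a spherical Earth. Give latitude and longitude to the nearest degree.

The haversine formula gives a central angle δ ≈ 2.618 rad (150.0°) between the endpoints.
Interpolate at f = 1/4 with slerp weights a = sin((1−f)δ)/sin δ ≈ 1.848, b = sin(fδ)/sin δ ≈ 1.218.
p = a·p₁ + b·p₂ ≈ (0.193, 0.230, -0.954); φ = arcsin(p_z) ≈ -72.50°, λ = atan2(p_y, p_x) ≈ 50.00°.

≈ lat 72°S, lon 50°E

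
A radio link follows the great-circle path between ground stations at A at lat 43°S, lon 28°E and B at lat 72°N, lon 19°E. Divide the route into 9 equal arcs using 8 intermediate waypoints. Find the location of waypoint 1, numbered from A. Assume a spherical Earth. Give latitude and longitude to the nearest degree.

≈ lat 30°S, lon 27°E

Convert each endpoint to a unit vector on the sphere (x = cos φ cos λ, y = cos φ sin λ, z = sin φ).
The central angle between the endpoints is δ = arccos(p₁·p₂) ≈ 2.010 rad (115.2°).
Interpolate at f = 1/9 with slerp weights a = sin((1−f)δ)/sin δ ≈ 1.079, b = sin(fδ)/sin δ ≈ 0.245.
p = a·p₁ + b·p₂ ≈ (0.768, 0.395, -0.503); φ = arcsin(p_z) ≈ -30.22°, λ = atan2(p_y, p_x) ≈ 27.22°.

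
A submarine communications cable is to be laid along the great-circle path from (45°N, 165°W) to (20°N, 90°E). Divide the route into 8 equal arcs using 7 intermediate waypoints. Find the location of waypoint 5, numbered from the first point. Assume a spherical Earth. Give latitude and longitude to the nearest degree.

Convert each endpoint to a unit vector on the sphere (x = cos φ cos λ, y = cos φ sin λ, z = sin φ).
The central angle between the endpoints is δ = arccos(p₁·p₂) ≈ 1.501 rad (86.0°).
Interpolate at f = 5/8 with slerp weights a = sin((1−f)δ)/sin δ ≈ 0.535, b = sin(fδ)/sin δ ≈ 0.808.
p = a·p₁ + b·p₂ ≈ (-0.365, 0.662, 0.655); φ = arcsin(p_z) ≈ 40.90°, λ = atan2(p_y, p_x) ≈ 118.90°.

≈ (41°N, 119°E)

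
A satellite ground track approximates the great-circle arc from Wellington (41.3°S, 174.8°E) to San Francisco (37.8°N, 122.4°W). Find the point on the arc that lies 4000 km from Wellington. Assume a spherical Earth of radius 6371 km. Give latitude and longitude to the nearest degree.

Write both endpoints as unit vectors p₁, p₂ with components (cos φ cos λ, cos φ sin λ, sin φ).
The central angle between the endpoints is δ = arccos(p₁·p₂) ≈ 1.704 rad (97.7°). The total great-circle distance is δ·R ≈ 1.704 × 6371 ≈ 10859 km, so the target fraction is f = 4000/10859 ≈ 0.368.
Interpolate at f ≈ 0.368 with slerp weights a = sin((1−f)δ)/sin δ ≈ 0.888, b = sin(fδ)/sin δ ≈ 0.593.
p = a·p₁ + b·p₂ ≈ (-0.915, -0.335, -0.223); φ = arcsin(p_z) ≈ -12.88°, λ = atan2(p_y, p_x) ≈ -159.90°.

≈ (13°S, 160°W)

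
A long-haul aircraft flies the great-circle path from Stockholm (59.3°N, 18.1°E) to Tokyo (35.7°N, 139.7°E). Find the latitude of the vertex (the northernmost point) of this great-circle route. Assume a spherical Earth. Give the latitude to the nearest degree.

≈ 68°N

The great circle lies in the plane with unit normal n̂ = (p₁ × p₂)/|p₁ × p₂|.
Here n̂_z ≈ +0.368; the vertex latitude is φ_max = arccos|n̂_z| ≈ 68.4°.
Check via Clairaut: cos φ_max = |cos φ₁| · sin C = cos(59.3°)·sin(46.2°) ≈ 0.368, again giving ≈ 68.4°.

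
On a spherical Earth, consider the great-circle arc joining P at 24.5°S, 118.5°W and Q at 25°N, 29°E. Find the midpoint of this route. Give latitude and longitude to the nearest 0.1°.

Convert each endpoint to a unit vector on the sphere (x = cos φ cos λ, y = cos φ sin λ, z = sin φ).
The central angle between the endpoints is δ = arccos(p₁·p₂) ≈ 2.628 rad (150.6°).
Interpolate at f = 1/2 with slerp weights a = sin((1−f)δ)/sin δ ≈ 1.967, b = sin(fδ)/sin δ ≈ 1.967.
p = a·p₁ + b·p₂ ≈ (0.705, -0.709, 0.016); φ = arcsin(p_z) ≈ 0.89°, λ = atan2(p_y, p_x) ≈ -45.15°.

≈ 0.9°N, 45.1°W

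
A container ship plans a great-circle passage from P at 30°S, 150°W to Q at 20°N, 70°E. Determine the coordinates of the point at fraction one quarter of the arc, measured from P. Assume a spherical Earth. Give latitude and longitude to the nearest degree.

≈ 27°S, 169°E

Write both endpoints as unit vectors p₁, p₂ with components (cos φ cos λ, cos φ sin λ, sin φ).
The central angle between the endpoints is δ = arccos(p₁·p₂) ≈ 2.489 rad (142.6°).
Interpolate at f = 1/4 with slerp weights a = sin((1−f)δ)/sin δ ≈ 1.575, b = sin(fδ)/sin δ ≈ 0.960.
p = a·p₁ + b·p₂ ≈ (-0.873, 0.165, -0.459); φ = arcsin(p_z) ≈ -27.34°, λ = atan2(p_y, p_x) ≈ 169.27°.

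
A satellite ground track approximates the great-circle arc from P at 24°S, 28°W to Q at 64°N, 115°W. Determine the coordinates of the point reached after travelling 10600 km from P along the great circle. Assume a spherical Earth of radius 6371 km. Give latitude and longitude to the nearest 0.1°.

≈ 57.4°N, 87.5°W

Write both endpoints as unit vectors p₁, p₂ with components (cos φ cos λ, cos φ sin λ, sin φ).
The central angle between the endpoints is δ = arccos(p₁·p₂) ≈ 1.923 rad (110.2°). The total great-circle distance is δ·R ≈ 1.923 × 6371 ≈ 12249 km, so the target fraction is f = 10600/12249 ≈ 0.865.
Interpolate at f ≈ 0.865 with slerp weights a = sin((1−f)δ)/sin δ ≈ 0.273, b = sin(fδ)/sin δ ≈ 1.061.
p = a·p₁ + b·p₂ ≈ (0.023, -0.538, 0.842); φ = arcsin(p_z) ≈ 57.40°, λ = atan2(p_y, p_x) ≈ -87.51°.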